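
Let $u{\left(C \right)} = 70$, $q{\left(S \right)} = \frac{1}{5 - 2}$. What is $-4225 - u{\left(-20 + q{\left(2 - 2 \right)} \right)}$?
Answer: $-4295$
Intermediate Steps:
$q{\left(S \right)} = \frac{1}{3}$
$-4225 - u{\left(-20 + q{\left(2 - 2 \right)} \right)} = -4225 - 70 = -4295$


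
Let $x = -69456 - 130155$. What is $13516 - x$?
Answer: $213127$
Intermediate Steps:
$x = -199611$ ($x = -69456 - 130155 = -199611$)
$13516 - x = 13516 - -199611 = 13516 + 199611 = 213127$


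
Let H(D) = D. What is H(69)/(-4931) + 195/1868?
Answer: 832653/9211108 ≈ 0.090397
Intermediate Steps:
H(69)/(-4931) + 195/1868 = 69/(-4931) + 195/1868 = 69*(-1/4931) + 195*(1/1868) = -69/4931 + 195/1868 = 832653/9211108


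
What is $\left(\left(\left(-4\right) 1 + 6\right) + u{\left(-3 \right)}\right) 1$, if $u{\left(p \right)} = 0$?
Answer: $2$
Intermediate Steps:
$\left(\left(\left(-4\right) 1 + 6\right) + u{\left(-3 \right)}\right) 1 = \left(\left(\left(-4\right) 1 + 6\right) + 0\right) 1 = \left(\left(-4 + 6\right) + 0\right) 1 = \left(2 + 0\right) 1 = 2 \cdot 1 = 2$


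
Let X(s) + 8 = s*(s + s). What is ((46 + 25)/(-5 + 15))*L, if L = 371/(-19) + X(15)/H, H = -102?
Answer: -9656/57 ≈ -169.40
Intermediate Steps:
X(s) = -8 + 2*s² (X(s) = -8 + s*(s + s) = -8 + s*(2*s) = -8 + 2*s²)
L = -1360/57 (L = 371/(-19) + (-8 + 2*15²)/(-102) = 371*(-1/19) + (-8 + 2*225)*(-1/102) = -371/19 + (-8 + 450)*(-1/102) = -371/19 + 442*(-1/102) = -371/19 - 13/3 = -1360/57 ≈ -23.860)
((46 + 25)/(-5 + 15))*L = ((46 + 25)/(-5 + 15))*(-1360/57) = (71/10)*(-1360/57) = -9656/57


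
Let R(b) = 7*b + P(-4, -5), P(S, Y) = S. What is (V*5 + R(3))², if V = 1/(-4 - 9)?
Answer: 46656/169 ≈ 276.07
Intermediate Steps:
V = -1/13 (V = 1/(-13) = -1/13 ≈ -0.076923)
R(b) = -4 + 7*b (R(b) = 7*b - 4 = -4 + 7*b)
(V*5 + R(3))² = (-1/13*5 + (-4 + 7*3))² = (-5/13 + (-4 + 21))² = (-5/13 + 17)² = (216/13)² = 46656/169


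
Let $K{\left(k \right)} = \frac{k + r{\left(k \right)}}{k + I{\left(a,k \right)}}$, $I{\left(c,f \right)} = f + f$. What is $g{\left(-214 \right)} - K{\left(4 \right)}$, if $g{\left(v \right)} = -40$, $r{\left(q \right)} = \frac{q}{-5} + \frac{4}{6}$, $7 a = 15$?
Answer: $- \frac{3629}{90} \approx -40.322$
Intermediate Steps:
$a = \frac{15}{7}$ ($a = \frac{1}{7} \cdot 15 = \frac{15}{7} \approx 2.1429$)
$r{\left(q \right)} = \frac{2}{3} - \frac{q}{5}$ ($r{\left(q \right)} = q \left(- \frac{1}{5}\right) + 4 \cdot \frac{1}{6} = - \frac{q}{5} + \frac{2}{3} = \frac{2}{3} - \frac{q}{5}$)
$I{\left(c,f \right)} = 2 f$
$K{\left(k \right)} = \frac{\frac{2}{3} + \frac{4 k}{5}}{3 k}$ ($K{\left(k \right)} = \frac{k - \left(- \frac{2}{3} + \frac{k}{5}\right)}{k + 2 k} = \frac{\frac{2}{3} + \frac{4 k}{5}}{3 k}$)
$g{\left(-214 \right)} - K{\left(4 \right)} = -40 - \frac{2 \left(5 + 6 \cdot 4\right)}{45 \cdot 4} = -40 - \frac{2}{45} \cdot \frac{1}{4} \left(5 + 24\right) = -40 - \frac{2}{45} \cdot \frac{1}{4} \cdot 29 = -40 - \frac{29}{90} = - \frac{3629}{90}$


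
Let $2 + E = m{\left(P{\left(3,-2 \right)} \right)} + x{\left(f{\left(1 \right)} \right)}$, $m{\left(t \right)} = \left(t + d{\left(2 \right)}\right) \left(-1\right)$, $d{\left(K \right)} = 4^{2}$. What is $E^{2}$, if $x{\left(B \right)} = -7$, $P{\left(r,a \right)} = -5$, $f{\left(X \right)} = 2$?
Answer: $400$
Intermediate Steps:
$d{\left(K \right)} = 16$
$m{\left(t \right)} = -16 - t$ ($m{\left(t \right)} = \left(t + 16\right) \left(-1\right) = \left(16 + t\right) \left(-1\right) = -16 - t$)
$E = -20$ ($E = -2 - 18 = -20$)
$E^{2} = \left(-20\right)^{2} = 400$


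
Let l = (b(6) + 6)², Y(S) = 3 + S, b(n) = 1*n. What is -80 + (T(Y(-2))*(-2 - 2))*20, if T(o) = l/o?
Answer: -11600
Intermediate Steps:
b(n) = n
l = 144 (l = (6 + 6)² = 12² = 144)
T(o) = 144/o
-80 + (T(Y(-2))*(-2 - 2))*20 = -80 + ((144/(3 - 2))*(-2 - 2))*20 = -80 + ((144/1)*(-4))*20 = -80 + ((144*1)*(-4))*20 = -80 + (144*(-4))*20 = -80 - 576*20 = -80 - 11520 = -11600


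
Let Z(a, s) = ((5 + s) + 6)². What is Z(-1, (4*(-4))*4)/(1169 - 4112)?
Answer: -2809/2943 ≈ -0.95447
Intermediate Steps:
Z(a, s) = (11 + s)²
Z(-1, (4*(-4))*4)/(1169 - 4112) = (11 + (4*(-4))*4)²/(1169 - 4112) = (11 - 16*4)²/(-2943) = -(11 - 64)²/2943 = -1/2943*(-53)² = -1/2943*2809 = -2809/2943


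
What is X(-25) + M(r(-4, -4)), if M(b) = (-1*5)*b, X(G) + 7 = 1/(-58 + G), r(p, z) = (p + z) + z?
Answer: 4398/83 ≈ 52.988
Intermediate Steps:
r(p, z) = p + 2*z
X(G) = -7 + 1/(-58 + G)
M(b) = -5*b
X(-25) + M(r(-4, -4)) = (407 - 7*(-25))/(-58 - 25) - 5*(-4 + 2*(-4)) = (407 + 175)/(-83) - 5*(-4 - 8) = -1/83*582 - 5*(-12) = -582/83 + 60 = 4398/83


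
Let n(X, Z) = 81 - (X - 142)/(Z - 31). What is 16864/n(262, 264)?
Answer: 3929312/18753 ≈ 209.53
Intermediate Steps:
n(X, Z) = 81 - (-142 + X)/(-31 + Z)
16864/n(262, 264) = 16864/(((-2369 - 1*262 + 81*264)/(-31 + 264))) = 16864/(((-2369 - 262 + 21384)/233)) = 16864/(((1/233)*18753)) = 16864/(18753/233) = 16864*(233/18753) = 3929312/18753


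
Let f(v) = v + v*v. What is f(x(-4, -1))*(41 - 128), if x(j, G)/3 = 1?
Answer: -1044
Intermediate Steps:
x(j, G) = 3 (x(j, G) = 3*1 = 3)
f(v) = v + v²
f(x(-4, -1))*(41 - 128) = (3*(1 + 3))*(41 - 128) = (3*4)*(-87) = 12*(-87) = -1044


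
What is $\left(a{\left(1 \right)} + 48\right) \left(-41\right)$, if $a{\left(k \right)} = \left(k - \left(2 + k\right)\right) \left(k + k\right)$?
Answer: $-1804$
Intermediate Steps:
$a{\left(k \right)} = - 4 k$ ($a{\left(k \right)} = - 2 \cdot 2 k = - 4 k$)
$\left(a{\left(1 \right)} + 48\right) \left(-41\right) = \left(\left(-4\right) 1 + 48\right) \left(-41\right) = \left(-4 + 48\right) \left(-41\right) = 44 \left(-41\right) = -1804$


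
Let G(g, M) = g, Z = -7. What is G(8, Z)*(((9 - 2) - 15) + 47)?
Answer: 312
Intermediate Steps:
G(8, Z)*(((9 - 2) - 15) + 47) = 8*(((9 - 2) - 15) + 47) = 8*((7 - 15) + 47) = 8*(-8 + 47) = 8*39 = 312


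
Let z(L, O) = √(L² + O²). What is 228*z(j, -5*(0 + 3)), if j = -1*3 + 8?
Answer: 1140*√10 ≈ 3605.0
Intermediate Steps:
j = 5 (j = -3 + 8 = 5)
228*z(j, -5*(0 + 3)) = 228*√(5² + (-5*(0 + 3))²) = 228*√(25 + (-5*3)²) = 228*√(25 + (-15)²) = 228*√(25 + 225) = 228*√250 = 228*(5*√10) = 1140*√10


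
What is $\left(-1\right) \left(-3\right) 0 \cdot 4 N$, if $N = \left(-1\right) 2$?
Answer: $0$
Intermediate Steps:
$N = -2$
$\left(-1\right) \left(-3\right) 0 \cdot 4 N = \left(-1\right) \left(-3\right) 0 \cdot 4 \left(-2\right) = 3 \cdot 0 \cdot 4 \left(-2\right) = 0 \cdot 4 \left(-2\right) = 0 \left(-2\right) = 0$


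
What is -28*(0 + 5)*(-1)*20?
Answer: 2800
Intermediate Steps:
-28*(0 + 5)*(-1)*20 = -140*(-1)*20 = -28*(-5)*20 = 140*20 = 2800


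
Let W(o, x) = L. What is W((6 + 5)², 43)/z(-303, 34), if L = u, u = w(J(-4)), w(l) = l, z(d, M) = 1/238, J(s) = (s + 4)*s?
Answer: 0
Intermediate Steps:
J(s) = s*(4 + s) (J(s) = (4 + s)*s = s*(4 + s))
z(d, M) = 1/238
u = 0 (u = -4*(4 - 4) = -4*0 = 0)
L = 0
W(o, x) = 0
W((6 + 5)², 43)/z(-303, 34) = 0/(1/238) = 0*238 = 0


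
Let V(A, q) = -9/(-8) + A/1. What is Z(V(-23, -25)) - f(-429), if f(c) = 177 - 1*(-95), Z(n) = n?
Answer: -2351/8 ≈ -293.88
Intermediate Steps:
V(A, q) = 9/8 + A (V(A, q) = -9*(-⅛) + A*1 = 9/8 + A)
f(c) = 272 (f(c) = 177 + 95 = 272)
Z(V(-23, -25)) - f(-429) = (9/8 - 23) - 1*272 = -175/8 - 272 = -2351/8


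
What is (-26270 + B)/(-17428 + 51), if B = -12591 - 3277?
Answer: 42138/17377 ≈ 2.4249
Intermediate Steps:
B = -15868
(-26270 + B)/(-17428 + 51) = (-26270 - 15868)/(-17428 + 51) = -42138/(-17377) = -42138*(-1/17377) = 42138/17377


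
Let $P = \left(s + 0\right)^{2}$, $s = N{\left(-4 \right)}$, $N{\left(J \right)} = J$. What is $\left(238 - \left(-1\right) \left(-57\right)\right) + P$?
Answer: $197$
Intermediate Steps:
$s = -4$
$P = 16$ ($P = \left(-4 + 0\right)^{2} = \left(-4\right)^{2} = 16$)
$\left(238 - \left(-1\right) \left(-57\right)\right) + P = \left(238 - \left(-1\right) \left(-57\right)\right) + 16 = \left(238 - 57\right) + 16 = 181 + 16 = 197$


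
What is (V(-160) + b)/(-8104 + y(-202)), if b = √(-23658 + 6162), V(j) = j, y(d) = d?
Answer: 80/4153 - 27*I*√6/4153 ≈ 0.019263 - 0.015925*I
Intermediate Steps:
b = 54*I*√6 (b = √(-17496) = 54*I*√6 ≈ 132.27*I)
(V(-160) + b)/(-8104 + y(-202)) = (-160 + 54*I*√6)/(-8104 - 202) = (-160 + 54*I*√6)/(-8306) = (-160 + 54*I*√6)*(-1/8306) = 80/4153 - 27*I*√6/4153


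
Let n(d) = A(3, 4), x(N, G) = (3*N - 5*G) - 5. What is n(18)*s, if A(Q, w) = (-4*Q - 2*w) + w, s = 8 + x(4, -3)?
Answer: -480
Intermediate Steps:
x(N, G) = -5 - 5*G + 3*N (x(N, G) = (-5*G + 3*N) - 5 = -5 - 5*G + 3*N)
s = 30 (s = 8 + (-5 - 5*(-3) + 3*4) = 8 + (-5 + 15 + 12) = 8 + 22 = 30)
A(Q, w) = -w - 4*Q
n(d) = -16 (n(d) = -1*4 - 4*3 = -4 - 12 = -16)
n(18)*s = -16*30 = -480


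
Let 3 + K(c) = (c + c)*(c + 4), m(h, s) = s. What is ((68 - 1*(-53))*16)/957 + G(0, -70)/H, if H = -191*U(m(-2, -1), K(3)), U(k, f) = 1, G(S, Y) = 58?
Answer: 28570/16617 ≈ 1.7193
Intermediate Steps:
K(c) = -3 + 2*c*(4 + c) (K(c) = -3 + (c + c)*(c + 4) = -3 + (2*c)*(4 + c) = -3 + 2*c*(4 + c))
H = -191 (H = -191*1 = -191)
((68 - 1*(-53))*16)/957 + G(0, -70)/H = ((68 - 1*(-53))*16)/957 + 58/(-191) = ((68 + 53)*16)*(1/957) + 58*(-1/191) = (121*16)*(1/957) - 58/191 = 1936*(1/957) - 58/191 = 176/87 - 58/191 = 28570/16617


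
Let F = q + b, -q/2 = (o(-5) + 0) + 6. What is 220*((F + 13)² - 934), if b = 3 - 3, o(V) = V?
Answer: -178860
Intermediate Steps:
b = 0
q = -2 (q = -2*((-5 + 0) + 6) = -2*(-5 + 6) = -2*1 = -2)
F = -2 (F = -2 + 0 = -2)
220*((F + 13)² - 934) = 220*((-2 + 13)² - 934) = 220*(11² - 934) = 220*(121 - 934) = 220*(-813) = -178860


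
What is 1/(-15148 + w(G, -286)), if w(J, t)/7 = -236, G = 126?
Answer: -1/16800 ≈ -5.9524e-5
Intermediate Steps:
w(J, t) = -1652 (w(J, t) = 7*(-236) = -1652)
1/(-15148 + w(G, -286)) = 1/(-15148 - 1652) = 1/(-16800) = -1/16800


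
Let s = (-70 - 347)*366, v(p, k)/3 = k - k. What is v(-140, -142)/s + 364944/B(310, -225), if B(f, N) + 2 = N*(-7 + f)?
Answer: -364944/68177 ≈ -5.3529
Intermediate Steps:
v(p, k) = 0 (v(p, k) = 3*(k - k) = 3*0 = 0)
B(f, N) = -2 + N*(-7 + f)
s = -152622 (s = -417*366 = -152622)
v(-140, -142)/s + 364944/B(310, -225) = 0/(-152622) + 364944/(-2 - 7*(-225) - 225*310) = 0*(-1/152622) + 364944/(-2 + 1575 - 69750) = 0 + 364944/(-68177) = 0 + 364944*(-1/68177) = 0 - 364944/68177 = -364944/68177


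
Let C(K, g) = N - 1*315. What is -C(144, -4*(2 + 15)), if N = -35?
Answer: 350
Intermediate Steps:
C(K, g) = -350 (C(K, g) = -35 - 1*315 = -35 - 315 = -350)
-C(144, -4*(2 + 15)) = -1*(-350) = 350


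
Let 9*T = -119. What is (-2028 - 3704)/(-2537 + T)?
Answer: 12897/5738 ≈ 2.2476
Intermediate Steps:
T = -119/9 (T = (1/9)*(-119) = -119/9 ≈ -13.222)
(-2028 - 3704)/(-2537 + T) = (-2028 - 3704)/(-2537 - 119/9) = -5732/(-22952/9) = -5732*(-9/22952) = 12897/5738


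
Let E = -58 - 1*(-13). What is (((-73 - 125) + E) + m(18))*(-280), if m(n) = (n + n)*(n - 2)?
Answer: -93240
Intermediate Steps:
E = -45 (E = -58 + 13 = -45)
m(n) = 2*n*(-2 + n) (m(n) = (2*n)*(-2 + n) = 2*n*(-2 + n))
(((-73 - 125) + E) + m(18))*(-280) = (((-73 - 125) - 45) + 2*18*(-2 + 18))*(-280) = ((-198 - 45) + 2*18*16)*(-280) = (-243 + 576)*(-280) = 333*(-280) = -93240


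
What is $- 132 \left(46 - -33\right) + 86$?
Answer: $-10342$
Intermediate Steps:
$- 132 \left(46 - -33\right) + 86 = - 132 \left(46 + 33\right) + 86 = \left(-132\right) 79 + 86 = -10428 + 86 = -10342$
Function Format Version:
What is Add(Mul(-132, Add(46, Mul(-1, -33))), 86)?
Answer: -10342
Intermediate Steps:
Add(Mul(-132, Add(46, Mul(-1, -33))), 86) = Add(Mul(-132, Add(46, 33)), 86) = Add(Mul(-132, 79), 86) = Add(-10428, 86) = -10342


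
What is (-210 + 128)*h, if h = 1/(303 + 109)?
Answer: -41/206 ≈ -0.19903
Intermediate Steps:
h = 1/412 ≈ 0.0024272
(-210 + 128)*h = (-210 + 128)*(1/412) = -82*1/412 = -41/206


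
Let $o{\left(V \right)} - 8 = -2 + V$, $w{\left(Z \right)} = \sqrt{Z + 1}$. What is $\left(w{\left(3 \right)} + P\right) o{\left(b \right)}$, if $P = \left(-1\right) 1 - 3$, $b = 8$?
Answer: $-28$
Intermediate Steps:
$w{\left(Z \right)} = \sqrt{1 + Z}$
$P = -4$ ($P = -1 - 3 = -4$)
$o{\left(V \right)} = 6 + V$ ($o{\left(V \right)} = 8 + \left(-2 + V\right) = 6 + V$)
$\left(w{\left(3 \right)} + P\right) o{\left(b \right)} = \left(\sqrt{1 + 3} - 4\right) \left(6 + 8\right) = \left(\sqrt{4} - 4\right) 14 = \left(2 - 4\right) 14 = \left(-2\right) 14 = -28$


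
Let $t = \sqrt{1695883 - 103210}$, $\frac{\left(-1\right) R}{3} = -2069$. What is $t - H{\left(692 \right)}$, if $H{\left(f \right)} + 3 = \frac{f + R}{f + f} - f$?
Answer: $\frac{954981}{1384} + \sqrt{1592673} \approx 1952.0$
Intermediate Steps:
$R = 6207$ ($R = \left(-3\right) \left(-2069\right) = 6207$)
$t = \sqrt{1592673} \approx 1262.0$
$H{\left(f \right)} = -3 - f + \frac{6207 + f}{2 f}$ ($H{\left(f \right)} = -3 - \left(f - \frac{f + 6207}{f + f}\right) = -3 - \left(f - \frac{6207 + f}{2 f}\right) = -3 - f + \frac{6207 + f}{2 f}$)
$t - H{\left(692 \right)} = \sqrt{1592673} - \left(- \frac{5}{2} - 692 + \frac{6207}{2 \cdot 692}\right) = \sqrt{1592673} - \left(- \frac{5}{2} - 692 + \frac{6207}{2} \cdot \frac{1}{692}\right) = \sqrt{1592673} - \left(- \frac{5}{2} - 692 + \frac{6207}{1384}\right) = \sqrt{1592673} - - \frac{954981}{1384} = \sqrt{1592673} + \frac{954981}{1384} = \frac{954981}{1384} + \sqrt{1592673}$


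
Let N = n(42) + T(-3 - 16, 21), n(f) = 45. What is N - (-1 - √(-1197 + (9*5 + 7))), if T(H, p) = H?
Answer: 27 + I*√1145 ≈ 27.0 + 33.838*I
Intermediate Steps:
N = 26 (N = 45 + (-3 - 16) = 45 - 19 = 26)
N - (-1 - √(-1197 + (9*5 + 7))) = 26 - (-1 - √(-1197 + (9*5 + 7))) = 26 - (-1 - √(-1197 + (45 + 7))) = 26 - (-1 - √(-1197 + 52)) = 26 - (-1 - √(-1145)) = 26 - (-1 - I*√1145) = 26 + (1 + I*√1145) = 27 + I*√1145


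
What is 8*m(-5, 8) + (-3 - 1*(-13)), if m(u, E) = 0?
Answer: 10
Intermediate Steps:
8*m(-5, 8) + (-3 - 1*(-13)) = 8*0 + (-3 - 1*(-13)) = 0 + (-3 + 13) = 0 + 10 = 10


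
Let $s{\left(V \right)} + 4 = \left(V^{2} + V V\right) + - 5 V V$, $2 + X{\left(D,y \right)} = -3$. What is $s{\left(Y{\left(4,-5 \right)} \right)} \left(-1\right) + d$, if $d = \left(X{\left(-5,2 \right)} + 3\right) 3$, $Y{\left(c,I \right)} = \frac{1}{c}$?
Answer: $- \frac{29}{16} \approx -1.8125$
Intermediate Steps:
$X{\left(D,y \right)} = -5$ ($X{\left(D,y \right)} = -2 - 3 = -5$)
$d = -6$ ($d = \left(-5 + 3\right) 3 = \left(-2\right) 3 = -6$)
$s{\left(V \right)} = -4 - 3 V^{2}$ ($s{\left(V \right)} = -4 + \left(\left(V^{2} + V V\right) + - 5 V V\right) = -4 + \left(\left(V^{2} + V^{2}\right) - 5 V^{2}\right) = -4 + \left(2 V^{2} - 5 V^{2}\right) = -4 - 3 V^{2}$)
$s{\left(Y{\left(4,-5 \right)} \right)} \left(-1\right) + d = \left(-4 - 3 \left(\frac{1}{4}\right)^{2}\right) \left(-1\right) - 6 = \left(-4 - \frac{3}{16}\right) \left(-1\right) - 6 = \left(- \frac{67}{16}\right) \left(-1\right) - 6 = \frac{67}{16} - 6 = - \frac{29}{16}$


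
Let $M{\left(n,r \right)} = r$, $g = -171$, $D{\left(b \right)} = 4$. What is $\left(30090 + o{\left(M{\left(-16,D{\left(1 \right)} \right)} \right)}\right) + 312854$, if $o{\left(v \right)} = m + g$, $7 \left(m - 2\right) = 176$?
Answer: $\frac{2399601}{7} \approx 3.428 \cdot 10^{5}$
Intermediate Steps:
$m = \frac{190}{7}$ ($m = 2 + \frac{1}{7} \cdot 176 = 2 + \frac{176}{7} = \frac{190}{7} \approx 27.143$)
$o{\left(v \right)} = - \frac{1007}{7}$ ($o{\left(v \right)} = \frac{190}{7} - 171 = - \frac{1007}{7}$)
$\left(30090 + o{\left(M{\left(-16,D{\left(1 \right)} \right)} \right)}\right) + 312854 = \left(30090 - \frac{1007}{7}\right) + 312854 = \frac{209623}{7} + 312854 = \frac{2399601}{7}$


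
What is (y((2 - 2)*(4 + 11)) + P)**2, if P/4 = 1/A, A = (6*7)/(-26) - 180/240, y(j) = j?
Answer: 43264/15129 ≈ 2.8597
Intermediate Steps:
A = -123/52 (A = 42*(-1/26) - 180*1/240 = -21/13 - 3/4 = -123/52 ≈ -2.3654)
P = -208/123 (P = 4/(-123/52) = 4*(-52/123) = -208/123 ≈ -1.6911)
(y((2 - 2)*(4 + 11)) + P)**2 = ((2 - 2)*(4 + 11) - 208/123)**2 = (0*15 - 208/123)**2 = (0 - 208/123)**2 = (-208/123)**2 = 43264/15129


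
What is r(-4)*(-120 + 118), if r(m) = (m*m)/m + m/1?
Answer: 16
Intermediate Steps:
r(m) = 2*m (r(m) = m²/m + m*1 = m + m = 2*m)
r(-4)*(-120 + 118) = (2*(-4))*(-120 + 118) = -8*(-2) = 16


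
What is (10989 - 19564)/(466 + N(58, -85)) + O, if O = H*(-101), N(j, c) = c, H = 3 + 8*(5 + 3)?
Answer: -2586802/381 ≈ -6789.5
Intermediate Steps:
H = 67 (H = 3 + 8*8 = 3 + 64 = 67)
O = -6767 (O = 67*(-101) = -6767)
(10989 - 19564)/(466 + N(58, -85)) + O = (10989 - 19564)/(466 - 85) - 6767 = -8575/381 - 6767 = -2586802/381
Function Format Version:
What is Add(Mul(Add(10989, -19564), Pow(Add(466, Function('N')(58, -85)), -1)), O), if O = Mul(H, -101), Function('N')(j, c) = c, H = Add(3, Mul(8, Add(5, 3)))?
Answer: Rational(-2586802, 381) ≈ -6789.5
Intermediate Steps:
H = 67 (H = Add(3, Mul(8, 8)) = Add(3, 64) = 67)
O = -6767 (O = Mul(67, -101) = -6767)
Add(Mul(Add(10989, -19564), Pow(Add(466, Function('N')(58, -85)), -1)), O) = Add(Mul(Add(10989, -19564), Pow(Add(466, -85), -1)), -6767) = Add(Mul(-8575, Pow(381, -1)), -6767) = Add(Mul(-8575, Rational(1, 381)), -6767) = Add(Rational(-8575, 381), -6767) = Rational(-2586802, 381)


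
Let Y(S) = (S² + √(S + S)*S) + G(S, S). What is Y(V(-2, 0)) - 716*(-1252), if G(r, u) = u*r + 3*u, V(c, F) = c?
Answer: 896434 - 4*I ≈ 8.9643e+5 - 4.0*I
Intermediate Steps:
G(r, u) = 3*u + r*u (G(r, u) = r*u + 3*u = 3*u + r*u)
Y(S) = S² + S*(3 + S) + √2*S^(3/2) (Y(S) = (S² + √(S + S)*S) + S*(3 + S) = (S² + √(2*S)*S) + S*(3 + S) = (S² + (√2*√S)*S) + S*(3 + S) = (S² + √2*S^(3/2)) + S*(3 + S) = S² + S*(3 + S) + √2*S^(3/2))
Y(V(-2, 0)) - 716*(-1252) = ((-2)² - 2*(3 - 2) + √2*(-2)^(3/2)) - 716*(-1252) = (4 - 2*1 + √2*(-2*I*√2)) + 896432 = (4 - 2 - 4*I) + 896432 = (2 - 4*I) + 896432 = 896434 - 4*I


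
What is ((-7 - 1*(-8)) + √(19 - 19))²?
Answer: 1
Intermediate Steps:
((-7 - 1*(-8)) + √(19 - 19))² = ((-7 + 8) + √0)² = (1 + 0)² = 1² = 1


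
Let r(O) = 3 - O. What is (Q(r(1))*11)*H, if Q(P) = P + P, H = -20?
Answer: -880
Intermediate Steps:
Q(P) = 2*P
(Q(r(1))*11)*H = ((2*(3 - 1*1))*11)*(-20) = ((2*(3 - 1))*11)*(-20) = ((2*2)*11)*(-20) = (4*11)*(-20) = 44*(-20) = -880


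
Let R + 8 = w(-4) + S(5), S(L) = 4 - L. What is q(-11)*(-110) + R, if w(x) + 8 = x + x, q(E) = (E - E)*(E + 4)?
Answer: -25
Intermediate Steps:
q(E) = 0 (q(E) = 0*(4 + E) = 0)
w(x) = -8 + 2*x (w(x) = -8 + (x + x) = -8 + 2*x)
R = -25 (R = -8 + ((-8 + 2*(-4)) + (4 - 1*5)) = -8 + ((-8 - 8) + (4 - 5)) = -8 + (-16 - 1) = -8 - 17 = -25)
q(-11)*(-110) + R = 0*(-110) - 25 = 0 - 25 = -25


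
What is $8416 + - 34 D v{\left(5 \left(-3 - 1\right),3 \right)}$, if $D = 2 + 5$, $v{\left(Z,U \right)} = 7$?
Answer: $6750$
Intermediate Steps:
$D = 7$
$8416 + - 34 D v{\left(5 \left(-3 - 1\right),3 \right)} = 8416 + \left(-34\right) 7 \cdot 7 = 8416 - 1666 = 6750$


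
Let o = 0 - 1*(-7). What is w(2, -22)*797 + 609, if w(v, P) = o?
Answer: 6188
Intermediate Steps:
o = 7 (o = 0 + 7 = 7)
w(v, P) = 7
w(2, -22)*797 + 609 = 7*797 + 609 = 5579 + 609 = 6188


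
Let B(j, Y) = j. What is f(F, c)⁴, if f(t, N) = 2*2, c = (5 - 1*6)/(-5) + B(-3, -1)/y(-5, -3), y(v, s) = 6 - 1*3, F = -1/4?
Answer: 256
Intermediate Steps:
F = -¼ (F = -1*¼ = -¼ ≈ -0.25000)
y(v, s) = 3 (y(v, s) = 6 - 3 = 3)
c = -⅘ (c = (5 - 1*6)/(-5) - 3/3 = (5 - 6)*(-⅕) - 3*⅓ = -1*(-⅕) - 1 = ⅕ - 1 = -⅘ ≈ -0.80000)
f(t, N) = 4
f(F, c)⁴ = 4⁴ = 256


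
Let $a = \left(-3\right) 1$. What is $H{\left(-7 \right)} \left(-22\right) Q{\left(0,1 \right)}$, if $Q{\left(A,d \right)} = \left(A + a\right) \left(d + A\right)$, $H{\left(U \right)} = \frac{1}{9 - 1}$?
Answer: $\frac{33}{4} \approx 8.25$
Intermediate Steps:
$a = -3$
$H{\left(U \right)} = \frac{1}{8}$
$Q{\left(A,d \right)} = \left(-3 + A\right) \left(A + d\right)$ ($Q{\left(A,d \right)} = \left(A - 3\right) \left(d + A\right) = \left(-3 + A\right) \left(A + d\right)$)
$H{\left(-7 \right)} \left(-22\right) Q{\left(0,1 \right)} = \frac{1}{8} \left(-22\right) \left(0^{2} - 0 - 3 + 0 \cdot 1\right) = - \frac{11 \left(0 + 0 - 3 + 0\right)}{4} = \left(- \frac{11}{4}\right) \left(-3\right) = \frac{33}{4}$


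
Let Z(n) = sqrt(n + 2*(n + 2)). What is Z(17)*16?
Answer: 16*sqrt(55) ≈ 118.66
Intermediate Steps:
Z(n) = sqrt(4 + 3*n) (Z(n) = sqrt(n + 2*(2 + n)) = sqrt(n + (4 + 2*n)) = sqrt(4 + 3*n))
Z(17)*16 = sqrt(4 + 3*17)*16 = sqrt(4 + 51)*16 = sqrt(55)*16 = 16*sqrt(55)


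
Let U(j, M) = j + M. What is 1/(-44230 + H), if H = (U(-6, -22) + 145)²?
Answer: -1/30541 ≈ -3.2743e-5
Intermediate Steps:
U(j, M) = M + j
H = 13689 (H = ((-22 - 6) + 145)² = (-28 + 145)² = 117² = 13689)
1/(-44230 + H) = 1/(-44230 + 13689) = 1/(-30541) = -1/30541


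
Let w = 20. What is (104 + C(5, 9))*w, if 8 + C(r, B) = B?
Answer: 2100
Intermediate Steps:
C(r, B) = -8 + B
(104 + C(5, 9))*w = (104 + (-8 + 9))*20 = (104 + 1)*20 = 105*20 = 2100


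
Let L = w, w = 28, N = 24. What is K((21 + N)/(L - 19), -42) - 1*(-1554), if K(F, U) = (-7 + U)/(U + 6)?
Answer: 55993/36 ≈ 1555.4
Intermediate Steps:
L = 28
K(F, U) = (-7 + U)/(6 + U)
K((21 + N)/(L - 19), -42) - 1*(-1554) = (-7 - 42)/(6 - 42) - 1*(-1554) = -49/(-36) + 1554 = -1/36*(-49) + 1554 = 49/36 + 1554 = 55993/36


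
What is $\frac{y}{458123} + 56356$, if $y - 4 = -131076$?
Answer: $\frac{25817848716}{458123} \approx 56356.0$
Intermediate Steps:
$y = -131072$ ($y = 4 - 131076 = -131072$)
$\frac{y}{458123} + 56356 = - \frac{131072}{458123} + 56356 = \frac{25817848716}{458123}$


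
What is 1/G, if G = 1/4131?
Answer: 4131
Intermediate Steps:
G = 1/4131 ≈ 0.00024207
1/G = 1/(1/4131) = 4131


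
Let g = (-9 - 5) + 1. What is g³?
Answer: -2197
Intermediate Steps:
g = -13 (g = -14 + 1 = -13)
g³ = (-13)³ = -2197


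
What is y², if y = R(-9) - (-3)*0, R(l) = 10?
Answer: 100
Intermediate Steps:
y = 10 (y = 10 - (-3)*0 = 10 - 1*0 = 10 + 0 = 10)
y² = 10² = 100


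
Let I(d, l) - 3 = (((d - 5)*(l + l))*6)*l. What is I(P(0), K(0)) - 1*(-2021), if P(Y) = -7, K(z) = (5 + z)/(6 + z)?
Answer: 1924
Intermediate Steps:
K(z) = (5 + z)/(6 + z)
I(d, l) = 3 + 12*l²*(-5 + d) (I(d, l) = 3 + (((d - 5)*(l + l))*6)*l = 3 + (((-5 + d)*(2*l))*6)*l = 3 + ((2*l*(-5 + d))*6)*l = 3 + (12*l*(-5 + d))*l = 3 + 12*l²*(-5 + d))
I(P(0), K(0)) - 1*(-2021) = (3 - 60*(5 + 0)²/(6 + 0)² + 12*(-7)*((5 + 0)/(6 + 0))²) - 1*(-2021) = (3 - 60*(5/6)² + 12*(-7)*(5/6)²) + 2021 = (3 - 60*((⅙)*5)² + 12*(-7)*((⅙)*5)²) + 2021 = (3 - 60*(⅚)² + 12*(-7)*(⅚)²) + 2021 = (3 - 60*25/36 + 12*(-7)*(25/36)) + 2021 = (3 - 125/3 - 175/3) + 2021 = -97 + 2021 = 1924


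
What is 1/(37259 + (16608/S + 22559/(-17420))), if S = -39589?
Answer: 689640380/25694128518809 ≈ 2.6840e-5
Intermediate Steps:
1/(37259 + (16608/S + 22559/(-17420))) = 1/(37259 + (16608/(-39589) + 22559/(-17420))) = 1/(37259 + (16608*(-1/39589) + 22559*(-1/17420))) = 1/(37259 + (-16608/39589 - 22559/17420)) = 1/(37259 - 1182399611/689640380) = 1/(25694128518809/689640380) = 689640380/25694128518809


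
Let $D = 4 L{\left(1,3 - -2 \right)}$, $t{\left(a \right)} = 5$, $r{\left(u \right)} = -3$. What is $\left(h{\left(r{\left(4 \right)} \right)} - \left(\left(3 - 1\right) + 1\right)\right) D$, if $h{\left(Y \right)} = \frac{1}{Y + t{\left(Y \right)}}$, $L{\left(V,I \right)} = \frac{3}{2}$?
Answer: $-15$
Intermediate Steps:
$L{\left(V,I \right)} = \frac{3}{2}$ ($L{\left(V,I \right)} = 3 \cdot \frac{1}{2} = \frac{3}{2}$)
$h{\left(Y \right)} = \frac{1}{5 + Y}$ ($h{\left(Y \right)} = \frac{1}{Y + 5} = \frac{1}{5 + Y}$)
$D = 6$ ($D = 4 \cdot \frac{3}{2} = 6$)
$\left(h{\left(r{\left(4 \right)} \right)} - \left(\left(3 - 1\right) + 1\right)\right) D = \left(\frac{1}{5 - 3} - \left(\left(3 - 1\right) + 1\right)\right) 6 = \left(\frac{1}{2} - \left(2 + 1\right)\right) 6 = \left(\frac{1}{2} - 3\right) 6 = \left(- \frac{5}{2}\right) 6 = -15$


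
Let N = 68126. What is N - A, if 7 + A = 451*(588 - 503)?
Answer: 29798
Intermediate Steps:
A = 38328 (A = -7 + 451*(588 - 503) = -7 + 451*85 = -7 + 38335 = 38328)
N - A = 68126 - 1*38328 = 68126 - 38328 = 29798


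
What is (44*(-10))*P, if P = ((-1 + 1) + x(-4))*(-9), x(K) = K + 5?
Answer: 3960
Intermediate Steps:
x(K) = 5 + K
P = -9 (P = ((-1 + 1) + (5 - 4))*(-9) = (0 + 1)*(-9) = 1*(-9) = -9)
(44*(-10))*P = (44*(-10))*(-9) = -440*(-9) = 3960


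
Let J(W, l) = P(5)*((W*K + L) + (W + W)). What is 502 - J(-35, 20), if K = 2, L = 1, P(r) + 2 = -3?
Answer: -193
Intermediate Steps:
P(r) = -5 (P(r) = -2 - 3 = -5)
J(W, l) = -5 - 20*W (J(W, l) = -5*((W*2 + 1) + (W + W)) = -5*((2*W + 1) + 2*W) = -5*((1 + 2*W) + 2*W) = -5*(1 + 4*W) = -5 - 20*W)
502 - J(-35, 20) = 502 - (-5 - 20*(-35)) = 502 - (-5 + 700) = 502 - 1*695 = 502 - 695 = -193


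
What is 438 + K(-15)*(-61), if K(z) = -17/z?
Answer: 5533/15 ≈ 368.87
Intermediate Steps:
438 + K(-15)*(-61) = 438 - 17/(-15)*(-61) = 438 - 17*(-1/15)*(-61) = 438 + (17/15)*(-61) = 438 - 1037/15 = 5533/15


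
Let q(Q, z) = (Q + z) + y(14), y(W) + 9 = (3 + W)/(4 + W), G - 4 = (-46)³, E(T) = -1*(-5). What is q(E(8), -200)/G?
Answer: 3655/1751976 ≈ 0.0020862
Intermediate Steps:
E(T) = 5
G = -97332 (G = 4 + (-46)³ = 4 - 97336 = -97332)
y(W) = -9 + (3 + W)/(4 + W)
q(Q, z) = -145/18 + Q + z (q(Q, z) = (Q + z) + (-33 - 8*14)/(4 + 14) = (Q + z) + (-33 - 112)/18 = (Q + z) + (1/18)*(-145) = (Q + z) - 145/18 = -145/18 + Q + z)
q(E(8), -200)/G = (-145/18 + 5 - 200)/(-97332) = -3655/18*(-1/97332) = 3655/1751976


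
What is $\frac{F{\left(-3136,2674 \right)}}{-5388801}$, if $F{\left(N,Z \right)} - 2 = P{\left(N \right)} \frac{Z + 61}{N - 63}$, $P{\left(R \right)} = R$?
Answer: $- \frac{1226194}{2462682057} \approx -0.00049791$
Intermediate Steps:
$F{\left(N,Z \right)} = 2 + \frac{N \left(61 + Z\right)}{-63 + N}$ ($F{\left(N,Z \right)} = 2 + N \frac{Z + 61}{N - 63} = 2 + N \frac{61 + Z}{-63 + N} = 2 + \frac{N \left(61 + Z\right)}{-63 + N}$)
$\frac{F{\left(-3136,2674 \right)}}{-5388801} = \frac{\frac{1}{-63 - 3136} \left(-126 + 63 \left(-3136\right) - 8385664\right)}{-5388801} = \frac{-126 - 197568 - 8385664}{-3199} \left(- \frac{1}{5388801}\right) = \left(- \frac{1}{3199}\right) \left(-8583358\right) \left(- \frac{1}{5388801}\right) = \frac{1226194}{457} \left(- \frac{1}{5388801}\right) = - \frac{1226194}{2462682057}$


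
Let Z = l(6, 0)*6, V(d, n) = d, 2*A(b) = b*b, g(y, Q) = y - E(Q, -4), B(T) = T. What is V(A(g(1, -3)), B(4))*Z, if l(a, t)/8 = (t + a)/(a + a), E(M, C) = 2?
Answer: 12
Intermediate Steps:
g(y, Q) = -2 + y (g(y, Q) = y - 1*2 = y - 2 = -2 + y)
A(b) = b²/2 (A(b) = (b*b)/2 = b²/2)
l(a, t) = 4*(a + t)/a (l(a, t) = 8*((t + a)/(a + a)) = 8*((a + t)/((2*a))) = 8*((a + t)*(1/(2*a))) = 8*((a + t)/(2*a)) = 4*(a + t)/a)
Z = 24 (Z = (4 + 4*0/6)*6 = (4 + 4*0*(⅙))*6 = (4 + 0)*6 = 4*6 = 24)
V(A(g(1, -3)), B(4))*Z = ((-2 + 1)²/2)*24 = ((½)*(-1)²)*24 = ((½)*1)*24 = (½)*24 = 12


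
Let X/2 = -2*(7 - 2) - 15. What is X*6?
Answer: -300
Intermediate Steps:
X = -50 (X = 2*(-2*(7 - 2) - 15) = 2*(-2*5 - 15) = 2*(-10 - 15) = 2*(-25) = -50)
X*6 = -50*6 = -300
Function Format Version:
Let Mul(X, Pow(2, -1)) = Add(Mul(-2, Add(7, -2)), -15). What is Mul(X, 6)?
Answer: -300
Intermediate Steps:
X = -50 (X = Mul(2, Add(Mul(-2, Add(7, -2)), -15)) = Mul(2, Add(Mul(-2, 5), -15)) = Mul(2, Add(-10, -15)) = Mul(2, -25) = -50)
Mul(X, 6) = Mul(-50, 6) = -300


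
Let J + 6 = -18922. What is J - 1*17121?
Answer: -36049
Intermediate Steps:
J = -18928 (J = -6 - 18922 = -18928)
J - 1*17121 = -18928 - 1*17121 = -18928 - 17121 = -36049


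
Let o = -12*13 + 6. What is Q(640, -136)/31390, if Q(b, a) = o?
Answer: -15/3139 ≈ -0.0047786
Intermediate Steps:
o = -150 (o = -156 + 6 = -150)
Q(b, a) = -150
Q(640, -136)/31390 = -150/31390 = -150*1/31390 = -15/3139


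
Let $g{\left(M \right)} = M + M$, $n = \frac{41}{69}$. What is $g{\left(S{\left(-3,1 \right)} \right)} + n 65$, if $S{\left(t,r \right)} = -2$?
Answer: $\frac{2389}{69} \approx 34.623$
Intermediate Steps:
$n = \frac{41}{69}$ ($n = 41 \cdot \frac{1}{69} = \frac{41}{69} \approx 0.5942$)
$g{\left(M \right)} = 2 M$
$g{\left(S{\left(-3,1 \right)} \right)} + n 65 = 2 \left(-2\right) + \frac{41}{69} \cdot 65 = -4 + \frac{2665}{69} = \frac{2389}{69}$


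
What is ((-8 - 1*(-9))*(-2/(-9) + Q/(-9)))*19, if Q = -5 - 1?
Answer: 152/9 ≈ 16.889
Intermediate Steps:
Q = -6
((-8 - 1*(-9))*(-2/(-9) + Q/(-9)))*19 = ((-8 - 1*(-9))*(-2/(-9) - 6/(-9)))*19 = ((-8 + 9)*(-2*(-1/9) - 6*(-1/9)))*19 = (1*(2/9 + 2/3))*19 = (1*(8/9))*19 = (8/9)*19 = 152/9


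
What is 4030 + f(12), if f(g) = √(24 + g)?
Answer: 4036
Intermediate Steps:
4030 + f(12) = 4030 + √(24 + 12) = 4030 + √36 = 4030 + 6 = 4036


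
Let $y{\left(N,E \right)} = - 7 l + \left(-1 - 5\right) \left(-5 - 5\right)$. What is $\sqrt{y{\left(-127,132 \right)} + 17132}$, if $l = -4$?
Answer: $2 \sqrt{4305} \approx 131.23$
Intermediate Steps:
$y{\left(N,E \right)} = 88$ ($y{\left(N,E \right)} = \left(-7\right) \left(-4\right) + \left(-1 - 5\right) \left(-5 - 5\right) = 28 - -60 = 28 + 60 = 88$)
$\sqrt{y{\left(-127,132 \right)} + 17132} = \sqrt{88 + 17132} = \sqrt{17220} = 2 \sqrt{4305}$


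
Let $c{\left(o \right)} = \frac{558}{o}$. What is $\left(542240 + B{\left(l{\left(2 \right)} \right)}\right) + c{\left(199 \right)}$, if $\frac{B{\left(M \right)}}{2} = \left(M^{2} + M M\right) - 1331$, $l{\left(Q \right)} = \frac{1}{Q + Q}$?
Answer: $\frac{429506519}{796} \approx 5.3958 \cdot 10^{5}$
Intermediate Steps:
$l{\left(Q \right)} = \frac{1}{2 Q}$
$B{\left(M \right)} = -2662 + 4 M^{2}$ ($B{\left(M \right)} = 2 \left(\left(M^{2} + M M\right) - 1331\right) = 2 \left(\left(M^{2} + M^{2}\right) - 1331\right) = 2 \left(2 M^{2} - 1331\right) = 2 \left(-1331 + 2 M^{2}\right) = -2662 + 4 M^{2}$)
$\left(542240 + B{\left(l{\left(2 \right)} \right)}\right) + c{\left(199 \right)} = \left(542240 - \left(2662 - 4 \left(\frac{1}{2 \cdot 2}\right)^{2}\right)\right) + \frac{558}{199} = \left(542240 - \left(2662 - 4 \left(\frac{1}{2} \cdot \frac{1}{2}\right)^{2}\right)\right) + 558 \cdot \frac{1}{199} = \left(542240 - \left(2662 - \frac{4}{16}\right)\right) + \frac{558}{199} = \left(542240 + \left(-2662 + 4 \cdot \frac{1}{16}\right)\right) + \frac{558}{199} = \left(542240 + \left(-2662 + \frac{1}{4}\right)\right) + \frac{558}{199} = \left(542240 - \frac{10647}{4}\right) + \frac{558}{199} = \frac{2158313}{4} + \frac{558}{199} = \frac{429506519}{796}$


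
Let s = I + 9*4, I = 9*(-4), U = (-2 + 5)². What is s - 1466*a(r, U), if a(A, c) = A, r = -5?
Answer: 7330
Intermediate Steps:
U = 9 (U = 3² = 9)
I = -36
s = 0 (s = -36 + 9*4 = -36 + 36 = 0)
s - 1466*a(r, U) = 0 - 1466*(-5) = 0 + 7330 = 7330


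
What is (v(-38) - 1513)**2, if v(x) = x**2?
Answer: 4761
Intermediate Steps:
(v(-38) - 1513)**2 = ((-38)**2 - 1513)**2 = (1444 - 1513)**2 = (-69)**2 = 4761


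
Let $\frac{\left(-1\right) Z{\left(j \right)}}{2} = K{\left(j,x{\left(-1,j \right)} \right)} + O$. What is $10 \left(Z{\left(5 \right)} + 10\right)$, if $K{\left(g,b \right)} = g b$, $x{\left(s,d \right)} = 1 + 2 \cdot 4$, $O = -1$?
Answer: $-780$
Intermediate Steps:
$x{\left(s,d \right)} = 9$ ($x{\left(s,d \right)} = 1 + 8 = 9$)
$K{\left(g,b \right)} = b g$
$Z{\left(j \right)} = 2 - 18 j$ ($Z{\left(j \right)} = - 2 \left(9 j - 1\right) = - 2 \left(-1 + 9 j\right) = 2 - 18 j$)
$10 \left(Z{\left(5 \right)} + 10\right) = 10 \left(\left(2 - 90\right) + 10\right) = 10 \left(-88 + 10\right) = 10 \left(-78\right) = -780$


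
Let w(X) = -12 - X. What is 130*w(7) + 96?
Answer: -2374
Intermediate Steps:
130*w(7) + 96 = 130*(-12 - 1*7) + 96 = 130*(-12 - 7) + 96 = 130*(-19) + 96 = -2470 + 96 = -2374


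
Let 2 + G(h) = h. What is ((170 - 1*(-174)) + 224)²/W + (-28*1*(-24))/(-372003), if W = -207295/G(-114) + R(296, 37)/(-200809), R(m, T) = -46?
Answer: 931877178476104672/5161753293590991 ≈ 180.53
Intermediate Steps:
G(h) = -2 + h
W = 41626706991/23293844 (W = -207295/(-2 - 114) - 46/(-200809) = -207295/(-116) - 46*(-1/200809) = -207295*(-1/116) + 46/200809 = 207295/116 + 46/200809 = 41626706991/23293844 ≈ 1787.0)
((170 - 1*(-174)) + 224)²/W + (-28*1*(-24))/(-372003) = ((170 - 1*(-174)) + 224)²/(41626706991/23293844) + (-28*1*(-24))/(-372003) = ((170 + 174) + 224)²*(23293844/41626706991) - 28*(-24)*(-1/372003) = (344 + 224)²*(23293844/41626706991) + 672*(-1/372003) = 568²*(23293844/41626706991) - 224/124001 = 322624*(23293844/41626706991) - 224/124001 = 7515153126656/41626706991 - 224/124001 = 931877178476104672/5161753293590991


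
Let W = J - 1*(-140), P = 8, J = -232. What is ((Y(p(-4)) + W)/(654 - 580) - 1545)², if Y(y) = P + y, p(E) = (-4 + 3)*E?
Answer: 3272412025/1369 ≈ 2.3904e+6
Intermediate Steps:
p(E) = -E
Y(y) = 8 + y
W = -92 (W = -232 - 1*(-140) = -232 + 140 = -92)
((Y(p(-4)) + W)/(654 - 580) - 1545)² = (((8 - 1*(-4)) - 92)/(654 - 580) - 1545)² = (((8 + 4) - 92)/74 - 1545)² = ((12 - 92)*(1/74) - 1545)² = (-80*1/74 - 1545)² = (-40/37 - 1545)² = (-57205/37)² = 3272412025/1369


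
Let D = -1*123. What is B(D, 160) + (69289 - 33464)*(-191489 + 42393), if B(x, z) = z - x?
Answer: -5341363917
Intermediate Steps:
D = -123
B(D, 160) + (69289 - 33464)*(-191489 + 42393) = (160 - 1*(-123)) + (69289 - 33464)*(-191489 + 42393) = (160 + 123) + 35825*(-149096) = 283 - 5341364200 = -5341363917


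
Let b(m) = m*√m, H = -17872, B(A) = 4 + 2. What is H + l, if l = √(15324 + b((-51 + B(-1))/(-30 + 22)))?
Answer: -17872 + √(980736 + 270*√10)/8 ≈ -17748.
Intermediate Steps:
B(A) = 6
b(m) = m^(3/2)
l = √(15324 + 135*√10/32) (l = √(15324 + ((-51 + 6)/(-30 + 22))^(3/2)) = √(15324 + (-45/(-8))^(3/2)) = √(15324 + (-45*(-⅛))^(3/2)) = √(15324 + (45/8)^(3/2)) = √(15324 + 135*√10/32) ≈ 123.84)
H + l = -17872 + √(980736 + 270*√10)/8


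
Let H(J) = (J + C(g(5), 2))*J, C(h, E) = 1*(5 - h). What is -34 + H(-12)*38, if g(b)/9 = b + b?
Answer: 44198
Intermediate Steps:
g(b) = 18*b (g(b) = 9*(b + b) = 9*(2*b) = 18*b)
C(h, E) = 5 - h
H(J) = J*(-85 + J) (H(J) = (J + (5 - 18*5))*J = (J + (5 - 1*90))*J = (J + (5 - 90))*J = (J - 85)*J = (-85 + J)*J = J*(-85 + J))
-34 + H(-12)*38 = -34 - 12*(-85 - 12)*38 = -34 - 12*(-97)*38 = -34 + 1164*38 = -34 + 44232 = 44198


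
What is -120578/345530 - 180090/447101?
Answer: -58068521039/77243404265 ≈ -0.75176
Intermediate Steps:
-120578/345530 - 180090/447101 = -120578*1/345530 - 180090*1/447101 = -60289/172765 - 180090/447101 = -58068521039/77243404265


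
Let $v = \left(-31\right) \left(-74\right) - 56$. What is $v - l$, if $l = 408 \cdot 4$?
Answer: $606$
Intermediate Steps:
$l = 1632$
$v = 2238$ ($v = 2294 - 56 = 2238$)
$v - l = 2238 - 1632 = 606$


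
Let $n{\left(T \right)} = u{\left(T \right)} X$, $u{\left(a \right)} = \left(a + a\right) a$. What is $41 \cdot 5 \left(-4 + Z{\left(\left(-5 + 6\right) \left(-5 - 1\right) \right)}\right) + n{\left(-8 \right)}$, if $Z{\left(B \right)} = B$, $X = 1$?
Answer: $-1922$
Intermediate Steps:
$u{\left(a \right)} = 2 a^{2}$ ($u{\left(a \right)} = 2 a a = 2 a^{2}$)
$n{\left(T \right)} = 2 T^{2}$ ($n{\left(T \right)} = 2 T^{2} \cdot 1 = 2 T^{2}$)
$41 \cdot 5 \left(-4 + Z{\left(\left(-5 + 6\right) \left(-5 - 1\right) \right)}\right) + n{\left(-8 \right)} = 41 \cdot 5 \left(-4 + \left(-5 + 6\right) \left(-5 - 1\right)\right) + 2 \left(-8\right)^{2} = 41 \cdot 5 \left(-4 + 1 \left(-6\right)\right) + 2 \cdot 64 = 41 \cdot 5 \left(-4 - 6\right) + 128 = 41 \cdot 5 \left(-10\right) + 128 = 41 \left(-50\right) + 128 = -2050 + 128 = -1922$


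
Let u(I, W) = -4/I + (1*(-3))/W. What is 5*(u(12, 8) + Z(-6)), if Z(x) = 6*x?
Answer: -4405/24 ≈ -183.54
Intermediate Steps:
u(I, W) = -4/I - 3/W
5*(u(12, 8) + Z(-6)) = 5*((-4/12 - 3/8) + 6*(-6)) = 5*((-4*1/12 - 3*1/8) - 36) = 5*((-1/3 - 3/8) - 36) = 5*(-17/24 - 36) = 5*(-881/24) = -4405/24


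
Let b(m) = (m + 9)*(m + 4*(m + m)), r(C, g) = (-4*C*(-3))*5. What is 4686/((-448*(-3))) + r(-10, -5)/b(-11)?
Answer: 3373/7392 ≈ 0.45630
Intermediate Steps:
r(C, g) = 60*C (r(C, g) = (12*C)*5 = 60*C)
b(m) = 9*m*(9 + m) (b(m) = (9 + m)*(m + 4*(2*m)) = (9 + m)*(m + 8*m) = (9 + m)*(9*m) = 9*m*(9 + m))
4686/((-448*(-3))) + r(-10, -5)/b(-11) = 4686/((-448*(-3))) + (60*(-10))/((9*(-11)*(9 - 11))) = 4686/1344 - 600/(9*(-11)*(-2)) = 4686*(1/1344) - 600/198 = 781/224 - 600*1/198 = 781/224 - 100/33 = 3373/7392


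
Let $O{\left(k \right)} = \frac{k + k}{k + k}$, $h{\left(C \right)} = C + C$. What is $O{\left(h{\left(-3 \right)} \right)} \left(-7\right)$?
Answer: $-7$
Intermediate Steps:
$h{\left(C \right)} = 2 C$
$O{\left(k \right)} = 1$ ($O{\left(k \right)} = \frac{2 k}{2 k} = 2 k \frac{1}{2 k} = 1$)
$O{\left(h{\left(-3 \right)} \right)} \left(-7\right) = 1 \left(-7\right) = -7$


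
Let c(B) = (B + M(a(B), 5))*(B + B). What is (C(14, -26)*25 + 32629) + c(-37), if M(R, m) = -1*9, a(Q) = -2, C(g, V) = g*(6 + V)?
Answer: 29033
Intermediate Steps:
M(R, m) = -9
c(B) = 2*B*(-9 + B) (c(B) = (B - 9)*(B + B) = (-9 + B)*(2*B) = 2*B*(-9 + B))
(C(14, -26)*25 + 32629) + c(-37) = ((14*(6 - 26))*25 + 32629) + 2*(-37)*(-9 - 37) = ((14*(-20))*25 + 32629) + 2*(-37)*(-46) = (-280*25 + 32629) + 3404 = (-7000 + 32629) + 3404 = 25629 + 3404 = 29033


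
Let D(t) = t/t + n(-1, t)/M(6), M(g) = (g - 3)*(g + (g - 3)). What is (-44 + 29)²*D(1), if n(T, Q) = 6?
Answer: 275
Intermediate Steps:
M(g) = (-3 + g)*(-3 + 2*g) (M(g) = (-3 + g)*(g + (-3 + g)) = (-3 + g)*(-3 + 2*g))
D(t) = 11/9 (D(t) = t/t + 6/(9 - 9*6 + 2*6²) = 1 + 6/(9 - 54 + 2*36) = 1 + 6/(9 - 54 + 72) = 1 + 6/27 = 1 + 6*(1/27) = 1 + 2/9 = 11/9)
(-44 + 29)²*D(1) = (-44 + 29)²*(11/9) = (-15)²*(11/9) = 225*(11/9) = 275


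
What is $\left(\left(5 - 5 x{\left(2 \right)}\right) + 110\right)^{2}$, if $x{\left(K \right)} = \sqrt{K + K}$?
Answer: $11025$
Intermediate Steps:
$x{\left(K \right)} = \sqrt{2} \sqrt{K}$ ($x{\left(K \right)} = \sqrt{2 K} = \sqrt{2} \sqrt{K}$)
$\left(\left(5 - 5 x{\left(2 \right)}\right) + 110\right)^{2} = \left(\left(5 - 5 \sqrt{2} \sqrt{2}\right) + 110\right)^{2} = \left(\left(5 - 10\right) + 110\right)^{2} = \left(-5 + 110\right)^{2} = 105^{2} = 11025$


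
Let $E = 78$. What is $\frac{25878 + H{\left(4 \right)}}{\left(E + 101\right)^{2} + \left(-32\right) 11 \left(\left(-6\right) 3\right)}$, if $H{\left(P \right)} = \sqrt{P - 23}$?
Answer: $\frac{25878}{38377} + \frac{i \sqrt{19}}{38377} \approx 0.67431 + 0.00011358 i$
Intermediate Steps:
$H{\left(P \right)} = \sqrt{-23 + P}$
$\frac{25878 + H{\left(4 \right)}}{\left(E + 101\right)^{2} + \left(-32\right) 11 \left(\left(-6\right) 3\right)} = \frac{25878 + \sqrt{-23 + 4}}{\left(78 + 101\right)^{2} + \left(-32\right) 11 \left(\left(-6\right) 3\right)} = \frac{25878 + \sqrt{-19}}{179^{2} - -6336} = \frac{25878 + i \sqrt{19}}{32041 + 6336} = \frac{25878 + i \sqrt{19}}{38377} = \left(25878 + i \sqrt{19}\right) \frac{1}{38377} = \frac{25878}{38377} + \frac{i \sqrt{19}}{38377}$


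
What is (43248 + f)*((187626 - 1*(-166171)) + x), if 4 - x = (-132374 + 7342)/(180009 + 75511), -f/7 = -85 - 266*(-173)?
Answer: -3144714658920027/31940 ≈ -9.8457e+10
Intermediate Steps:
f = -321531 (f = -7*(-85 - 266*(-173)) = -7*(-85 + 46018) = -7*45933 = -321531)
x = 143389/31940 (x = 4 - (-132374 + 7342)/(180009 + 75511) = 4 - (-125032)/255520 = 4 - 1*(-15629/31940) = 4 + 15629/31940 = 143389/31940 ≈ 4.4893)
(43248 + f)*((187626 - 1*(-166171)) + x) = (43248 - 321531)*((187626 - 1*(-166171)) + 143389/31940) = -278283*((187626 + 166171) + 143389/31940) = -278283*(353797 + 143389/31940) = -278283*11300419569/31940 = -3144714658920027/31940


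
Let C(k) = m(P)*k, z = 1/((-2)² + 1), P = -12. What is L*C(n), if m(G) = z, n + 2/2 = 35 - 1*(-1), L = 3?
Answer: 21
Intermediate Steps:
z = ⅕ (z = 1/(4 + 1) = 1/5 = ⅕ ≈ 0.20000)
n = 35 (n = -1 + (35 - 1*(-1)) = -1 + (35 + 1) = -1 + 36 = 35)
m(G) = ⅕
C(k) = k/5
L*C(n) = 3*((⅕)*35) = 3*7 = 21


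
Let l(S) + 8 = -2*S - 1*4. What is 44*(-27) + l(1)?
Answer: -1202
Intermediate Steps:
l(S) = -12 - 2*S (l(S) = -8 + (-2*S - 1*4) = -8 + (-2*S - 4) = -8 + (-4 - 2*S) = -12 - 2*S)
44*(-27) + l(1) = 44*(-27) + (-12 - 2*1) = -1188 + (-12 - 2) = -1188 - 14 = -1202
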